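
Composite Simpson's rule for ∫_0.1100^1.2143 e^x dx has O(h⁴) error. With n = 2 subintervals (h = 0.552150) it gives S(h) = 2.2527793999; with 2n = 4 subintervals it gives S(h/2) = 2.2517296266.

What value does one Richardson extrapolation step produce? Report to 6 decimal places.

2.251660

Order 4 gives 2^r = 16 and 2^r − 1 = 15.
Numerator 16×A(h/2) − A(h) = 16×2.2517296266 − 2.2527793999 = 33.7748946257
Divide by 2^4 − 1 = 15.
Result: 2.2516596417
Shift from A(h/2): −0.0000699849.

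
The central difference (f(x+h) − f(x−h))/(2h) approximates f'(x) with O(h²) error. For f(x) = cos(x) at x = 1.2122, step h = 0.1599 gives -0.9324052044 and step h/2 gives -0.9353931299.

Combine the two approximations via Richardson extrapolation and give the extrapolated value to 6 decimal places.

The method has order 2: 2^2 = 4.
Weighted: (-3.7415725196) − (-0.9324052044) = -2.8091673152
Divide by 2^2 − 1 = 3.
(4 × (-0.9353931299) − (-0.9324052044))/(4 − 1) = -0.9363891051
Gap between inputs: 2.988e-03; correction applied: −0.0009959752.

-0.936389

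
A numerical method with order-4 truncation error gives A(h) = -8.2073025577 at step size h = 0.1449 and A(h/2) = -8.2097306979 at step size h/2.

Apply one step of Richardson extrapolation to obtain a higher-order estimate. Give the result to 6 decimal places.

Error is O(h^4); halving h shrinks it by 2^4 = 16.
Numerator 16×A(h/2) − A(h) = 16×(-8.2097306979) − (-8.2073025577) = -123.1483886087
(-123.1483886087) ÷ 15 = -8.2098925739
Gap between inputs: 2.428e-03; correction applied: −0.0001618760.

-8.209893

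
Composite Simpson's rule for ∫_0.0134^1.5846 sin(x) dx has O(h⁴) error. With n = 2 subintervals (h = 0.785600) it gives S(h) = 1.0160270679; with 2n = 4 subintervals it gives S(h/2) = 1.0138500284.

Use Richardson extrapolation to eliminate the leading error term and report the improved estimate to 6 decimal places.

1.013705

r = 4, so 2^r = 16.
Numerator 16 × A(h/2) − A(h) = 16 × 1.0138500284 − 1.0160270679 = 15.2055733865
Divide by 2^4 − 1 = 15.
So the Richardson estimate is 1.0137048924.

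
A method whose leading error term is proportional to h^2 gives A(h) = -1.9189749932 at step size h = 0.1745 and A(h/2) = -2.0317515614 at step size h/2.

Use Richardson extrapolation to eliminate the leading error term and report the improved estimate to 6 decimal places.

With r = 2 the leading error scales as h^2, so the weight is 2^2 = 4.
Top: 4(-2.0317515614) − (-1.9189749932) = -6.2080312524
(-6.2080312524) ÷ 3 = -2.0693437508

-2.069344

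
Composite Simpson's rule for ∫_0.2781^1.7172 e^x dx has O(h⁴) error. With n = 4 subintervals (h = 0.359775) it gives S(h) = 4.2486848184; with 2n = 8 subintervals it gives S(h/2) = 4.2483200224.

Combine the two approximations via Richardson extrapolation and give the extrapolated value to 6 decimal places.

4.248296

r = 4, so 2^r = 16.
16 × 4.2483200224 = 67.9731203584; 67.9731203584 − 4.2486848184 = 63.7244355400
(16 × 4.2483200224 − 4.2486848184)/(16 − 1) = 4.2482957027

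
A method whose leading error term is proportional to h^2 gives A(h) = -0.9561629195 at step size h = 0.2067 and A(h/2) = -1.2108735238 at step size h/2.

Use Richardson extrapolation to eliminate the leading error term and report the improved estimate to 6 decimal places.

-1.295777

Method order is 2; weight 2^2 = 4.
2^2×A(h/2) = -4.8434940952; minus A(h) gives -3.8873311757.
Divide by 2^2 − 1 = 3.
(-3.8873311757) ÷ 3 = -1.2957770586
Gap between inputs: 2.547e-01; correction applied: −0.0849035348.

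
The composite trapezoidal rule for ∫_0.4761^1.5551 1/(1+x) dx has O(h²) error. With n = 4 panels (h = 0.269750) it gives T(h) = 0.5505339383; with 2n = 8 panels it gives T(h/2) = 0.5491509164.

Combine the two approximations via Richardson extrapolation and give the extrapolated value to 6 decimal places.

0.548690

r = 2, so 2^r = 4.
Difference of the inputs: 0.5491509164 − 0.5505339383 = -0.0013830219
Correction (A(h/2) − A(h))/(4 − 1) = (-0.0013830219)/3 = -0.0004610073
R = A(h/2) + (A(h/2) − A(h))/3 = 0.5491509164 − 0.0004610073 = 0.5486899091
Shift from A(h/2): −0.0004610073.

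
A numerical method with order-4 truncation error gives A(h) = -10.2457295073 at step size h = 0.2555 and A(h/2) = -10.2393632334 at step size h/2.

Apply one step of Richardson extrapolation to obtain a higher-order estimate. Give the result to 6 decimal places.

-10.238939

Order 4 gives 2^r = 16 and 2^r − 1 = 15.
Numerator 16 × A(h/2) − A(h) = 16 × (-10.2393632334) − (-10.2457295073) = -153.5840822271
(16 × (-10.2393632334) − (-10.2457295073))/(16 − 1) = -10.2389388151
Gap between inputs: 6.366e-03; correction applied: +0.0004244183.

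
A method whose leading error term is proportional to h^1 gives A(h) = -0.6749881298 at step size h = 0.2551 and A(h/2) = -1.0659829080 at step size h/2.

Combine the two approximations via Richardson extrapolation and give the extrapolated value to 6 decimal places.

Method order is 1; weight 2^1 = 2.
Numerator 2×A(h/2) − A(h) = 2×(-1.0659829080) − (-0.6749881298) = -1.4569776862
(2×(-1.0659829080) − (-0.6749881298))/(2 − 1) = -1.4569776862

-1.456978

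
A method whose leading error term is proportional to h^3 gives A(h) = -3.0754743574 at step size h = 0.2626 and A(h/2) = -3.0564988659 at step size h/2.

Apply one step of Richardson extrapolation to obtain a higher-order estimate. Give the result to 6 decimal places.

Order 3 gives 2^r = 8 and 2^r − 1 = 7.
8 × (-3.0564988659) = -24.4519909272; (-24.4519909272) − (-3.0754743574) = -21.3765165698
Divide by 2^3 − 1 = 7.
(-21.3765165698) ÷ 7 = -3.0537880814

-3.053788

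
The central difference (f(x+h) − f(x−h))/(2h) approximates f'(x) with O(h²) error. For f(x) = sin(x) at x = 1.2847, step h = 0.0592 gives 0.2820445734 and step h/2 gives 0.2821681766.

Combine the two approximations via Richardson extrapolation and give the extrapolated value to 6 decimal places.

0.282209

The method has order 2: 2^2 = 4.
Top: 4(0.2821681766) − (0.2820445734) = 0.8466281330
Denominator 4 − 1 = 3.
(4·0.2821681766 − 0.2820445734)/(4 − 1) = 0.2822093777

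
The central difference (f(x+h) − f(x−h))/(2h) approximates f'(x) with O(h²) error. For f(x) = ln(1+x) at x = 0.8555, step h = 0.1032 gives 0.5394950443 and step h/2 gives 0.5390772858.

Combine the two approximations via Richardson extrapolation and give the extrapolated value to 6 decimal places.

0.538938

Error is O(h^2); halving h shrinks it by 2^2 = 4.
4×0.5390772858 = 2.1563091432; subtract 0.5394950443 → 1.6168140989
Denominator 4 − 1 = 3.
Result: 0.5389380330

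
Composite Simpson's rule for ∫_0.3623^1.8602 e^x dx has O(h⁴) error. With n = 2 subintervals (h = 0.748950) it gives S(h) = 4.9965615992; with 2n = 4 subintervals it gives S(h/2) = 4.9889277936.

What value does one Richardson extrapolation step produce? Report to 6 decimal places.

4.988419

Leading term ∝ h^4; use weight 16 = 2^4.
Top: 16(4.9889277936) − (4.9965615992) = 74.8262830984
R = 74.8262830984/15 = 4.9884188732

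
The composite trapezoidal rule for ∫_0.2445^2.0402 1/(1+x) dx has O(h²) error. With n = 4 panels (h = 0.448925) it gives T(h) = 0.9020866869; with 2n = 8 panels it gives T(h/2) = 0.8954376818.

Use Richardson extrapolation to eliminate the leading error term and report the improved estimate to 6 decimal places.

0.893221

The method has order 2: 2^2 = 4.
4*0.8954376818 = 3.5817507272; 3.5817507272 − 0.9020866869 = 2.6796640403
(4*0.8954376818 − 0.9020866869)/(4 − 1) = 0.8932213468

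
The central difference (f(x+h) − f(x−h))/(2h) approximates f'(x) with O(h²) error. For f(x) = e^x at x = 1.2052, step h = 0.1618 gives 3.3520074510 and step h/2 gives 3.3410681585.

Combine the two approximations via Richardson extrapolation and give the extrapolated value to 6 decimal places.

r = 2: numerator weight 4, denominator 3.
Difference of the inputs: 3.3410681585 − 3.3520074510 = -0.0109392925
Divide by 2^2 − 1 = 3: (-0.0109392925)/3 = -0.0036464308
R = A(h/2) + (A(h/2) − A(h))/3 = 3.3410681585 − 0.0036464308 = 3.3374217277
Gap between inputs: 1.094e-02; correction applied: −0.0036464308.

3.337422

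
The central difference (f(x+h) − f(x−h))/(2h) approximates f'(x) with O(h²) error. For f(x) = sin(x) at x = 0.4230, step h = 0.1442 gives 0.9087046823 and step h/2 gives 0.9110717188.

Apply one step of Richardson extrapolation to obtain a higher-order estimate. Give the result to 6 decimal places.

0.911861

With r = 2 the leading error scales as h^2, so the weight is 2^2 = 4.
A(h/2) − A(h) = 0.9110717188 − 0.9087046823 = 0.0023670365
Divide by 2^2 − 1 = 3: 0.0023670365/3 = 0.0007890122
R = A(h/2) + (A(h/2) − A(h))/3 = 0.9110717188 + 0.0007890122 = 0.9118607310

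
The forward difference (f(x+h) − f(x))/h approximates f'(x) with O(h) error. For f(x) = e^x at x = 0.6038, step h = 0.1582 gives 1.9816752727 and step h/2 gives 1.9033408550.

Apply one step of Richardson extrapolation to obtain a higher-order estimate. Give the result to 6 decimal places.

1.825006

Error is O(h^1); halving h shrinks it by 2^1 = 2.
2·1.9033408550 = 3.8066817100; subtract 1.9816752727 → 1.8250064373
Denominator 2 − 1 = 1.
So the Richardson estimate is 1.8250064373.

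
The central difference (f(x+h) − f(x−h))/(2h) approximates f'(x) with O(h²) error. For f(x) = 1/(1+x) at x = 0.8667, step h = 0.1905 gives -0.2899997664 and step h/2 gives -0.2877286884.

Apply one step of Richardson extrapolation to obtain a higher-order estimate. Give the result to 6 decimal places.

With r = 2 the leading error scales as h^2, so the weight is 2^2 = 4.
4·(-0.2877286884) = -1.1509147536; (-1.1509147536) − (-0.2899997664) = -0.8609149872
Extrapolated: (-0.8609149872) / 3 = -0.2869716624
Gap between inputs: 2.271e-03; correction applied: +0.0007570260.

-0.286972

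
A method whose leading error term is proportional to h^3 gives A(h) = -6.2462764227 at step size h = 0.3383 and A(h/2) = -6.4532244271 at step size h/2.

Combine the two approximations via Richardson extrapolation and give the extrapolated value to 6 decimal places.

Error is O(h^3); halving h shrinks it by 2^3 = 8.
A(h/2) − A(h) = -6.4532244271 − (-6.2462764227) = -0.2069480044
Correction (A(h/2) − A(h))/(8 − 1) = (-0.2069480044)/7 = -0.0295640006
R = A(h/2) + (A(h/2) − A(h))/7 = -6.4532244271 − 0.0295640006 = -6.4827884277
Shift from A(h/2): −0.0295640006.

-6.482788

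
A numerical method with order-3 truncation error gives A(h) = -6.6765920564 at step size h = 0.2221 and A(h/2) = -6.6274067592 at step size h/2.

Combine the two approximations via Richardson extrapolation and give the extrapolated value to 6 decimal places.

r = 3, so 2^r = 8.
Numerator 8·A(h/2) − A(h) = 8·(-6.6274067592) − (-6.6765920564) = -46.3426620172
(-46.3426620172) ÷ 7 = -6.6203802882

-6.620380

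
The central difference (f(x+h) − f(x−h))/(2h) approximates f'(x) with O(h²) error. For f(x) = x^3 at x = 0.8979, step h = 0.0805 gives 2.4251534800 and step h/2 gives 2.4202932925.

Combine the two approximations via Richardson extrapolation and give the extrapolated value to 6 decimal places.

2.418673

Order 2 gives 2^r = 4 and 2^r − 1 = 3.
4·2.4202932925 = 9.6811731700; subtract 2.4251534800 → 7.2560196900
Divide by 2^2 − 1 = 3.
So the Richardson estimate is 2.4186732300.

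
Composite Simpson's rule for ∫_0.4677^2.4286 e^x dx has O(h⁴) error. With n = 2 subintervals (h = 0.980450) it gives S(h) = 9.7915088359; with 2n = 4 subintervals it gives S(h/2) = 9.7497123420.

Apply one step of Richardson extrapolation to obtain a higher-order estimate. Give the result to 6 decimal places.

r = 4, so 2^r = 16.
Difference of the inputs: 9.7497123420 − 9.7915088359 = -0.0417964939
Divide by 2^4 − 1 = 15: (-0.0417964939)/15 = -0.0027864329
R = A(h/2) + (A(h/2) − A(h))/15 = 9.7497123420 − 0.0027864329 = 9.7469259091

9.746926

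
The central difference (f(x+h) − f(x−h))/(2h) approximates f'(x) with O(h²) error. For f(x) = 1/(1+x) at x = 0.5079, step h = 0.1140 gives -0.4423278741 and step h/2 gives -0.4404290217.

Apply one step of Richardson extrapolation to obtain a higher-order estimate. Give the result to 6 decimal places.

-0.439796

r = 2, so 2^r = 4.
A(h/2) − A(h) = -0.4404290217 − (-0.4423278741) = 0.0018988524
Divide by 2^2 − 1 = 3: 0.0018988524/3 = 0.0006329508
R = A(h/2) + (A(h/2) − A(h))/3 = -0.4404290217 + 0.0006329508 = -0.4397960709
Gap between inputs: 1.899e-03; correction applied: +0.0006329508.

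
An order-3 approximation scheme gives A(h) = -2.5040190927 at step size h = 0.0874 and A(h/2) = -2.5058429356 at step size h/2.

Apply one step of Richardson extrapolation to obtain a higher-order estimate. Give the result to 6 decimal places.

-2.506103

r = 3: numerator weight 8, denominator 7.
8 × (-2.5058429356) = -20.0467434848; subtract (-2.5040190927) → -17.5427243921
(-17.5427243921) ÷ 7 = -2.5061034846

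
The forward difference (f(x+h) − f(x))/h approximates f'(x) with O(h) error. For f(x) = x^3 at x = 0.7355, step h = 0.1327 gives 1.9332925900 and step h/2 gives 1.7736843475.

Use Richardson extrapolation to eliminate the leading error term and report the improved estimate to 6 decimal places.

r = 1: numerator weight 2, denominator 1.
A(h/2) − A(h) = 1.7736843475 − 1.9332925900 = -0.1596082425
Correction (A(h/2) − A(h))/(2 − 1) = (-0.1596082425)/1 = -0.1596082425
R = A(h/2) + (A(h/2) − A(h))/1 = 1.7736843475 − 0.1596082425 = 1.6140761050
Correction |R − A(h/2)| = 1.596e-01; gap |A(h/2) − A(h)| = 1.596e-01.

1.614076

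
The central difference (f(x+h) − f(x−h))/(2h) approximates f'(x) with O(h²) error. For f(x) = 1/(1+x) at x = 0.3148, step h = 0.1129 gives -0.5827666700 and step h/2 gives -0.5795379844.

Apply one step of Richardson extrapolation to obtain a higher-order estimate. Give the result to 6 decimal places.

-0.578462

Error is O(h^2); halving h shrinks it by 2^2 = 4.
2^2 × A(h/2) = -2.3181519376; minus A(h) gives -1.7353852676.
(-1.7353852676) ÷ 3 = -0.5784617559
Correction |R − A(h/2)| = 1.076e-03; gap |A(h/2) − A(h)| = 3.229e-03.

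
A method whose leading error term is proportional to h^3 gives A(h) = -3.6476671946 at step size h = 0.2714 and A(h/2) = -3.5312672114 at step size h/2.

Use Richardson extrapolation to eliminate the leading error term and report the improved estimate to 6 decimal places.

Error is O(h^3); halving h shrinks it by 2^3 = 8.
8*(-3.5312672114) = -28.2501376912; subtract (-3.6476671946) → -24.6024704966
Divide by 2^3 − 1 = 7.
Extrapolated: (-24.6024704966) / 7 = -3.5146386424
Gap between inputs: 1.164e-01; correction applied: +0.0166285690.

-3.514639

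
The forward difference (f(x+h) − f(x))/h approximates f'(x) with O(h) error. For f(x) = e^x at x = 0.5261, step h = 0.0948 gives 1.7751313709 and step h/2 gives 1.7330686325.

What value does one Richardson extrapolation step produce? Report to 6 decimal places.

1.691006

r = 1, so 2^r = 2.
Numerator 2 × A(h/2) − A(h) = 2 × 1.7330686325 − 1.7751313709 = 1.6910058941
Denominator 2 − 1 = 1.
Result: 1.6910058941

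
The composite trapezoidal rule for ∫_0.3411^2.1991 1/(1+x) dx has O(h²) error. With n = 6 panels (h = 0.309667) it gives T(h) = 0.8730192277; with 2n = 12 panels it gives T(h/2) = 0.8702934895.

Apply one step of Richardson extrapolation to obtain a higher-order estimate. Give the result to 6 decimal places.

0.869385

r = 2, so 2^r = 4.
2^2*A(h/2) = 3.4811739580; minus A(h) gives 2.6081547303.
R = 2.6081547303/3 = 0.8693849101
Shift from A(h/2): −0.0009085794.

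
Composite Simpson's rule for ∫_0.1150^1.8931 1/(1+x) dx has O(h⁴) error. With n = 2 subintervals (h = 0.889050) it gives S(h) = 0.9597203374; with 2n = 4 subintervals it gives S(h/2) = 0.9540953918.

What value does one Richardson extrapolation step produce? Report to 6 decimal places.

Leading term ∝ h^4; use weight 16 = 2^4.
Weighted: 15.2655262688 − 0.9597203374 = 14.3058059314
Divide by 2^4 − 1 = 15.
So the Richardson estimate is 0.9537203954.

0.953720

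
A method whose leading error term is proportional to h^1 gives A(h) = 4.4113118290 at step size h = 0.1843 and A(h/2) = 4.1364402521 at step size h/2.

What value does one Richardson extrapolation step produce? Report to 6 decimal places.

3.861569

Leading term ∝ h^1; use weight 2 = 2^1.
2^1*A(h/2) = 8.2728805042; minus A(h) gives 3.8615686752.
Divide by 2^1 − 1 = 1.
(2*4.1364402521 − 4.4113118290)/(2 − 1) = 3.8615686752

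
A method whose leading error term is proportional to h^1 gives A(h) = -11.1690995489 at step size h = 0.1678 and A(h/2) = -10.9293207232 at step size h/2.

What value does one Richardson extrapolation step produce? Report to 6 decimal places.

Leading term ∝ h^1; use weight 2 = 2^1.
Numerator 2×A(h/2) − A(h) = 2×(-10.9293207232) − (-11.1690995489) = -10.6895418975
Denominator 2 − 1 = 1.
(-10.6895418975) ÷ 1 = -10.6895418975

-10.689542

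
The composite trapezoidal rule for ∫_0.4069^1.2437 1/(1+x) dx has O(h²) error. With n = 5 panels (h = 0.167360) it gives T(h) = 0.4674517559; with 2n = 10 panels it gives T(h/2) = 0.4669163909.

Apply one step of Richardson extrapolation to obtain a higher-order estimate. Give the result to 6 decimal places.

Method order is 2; weight 2^2 = 4.
Weighted: 1.8676655636 − 0.4674517559 = 1.4002138077
(4×0.4669163909 − 0.4674517559)/(4 − 1) = 0.4667379359

0.466738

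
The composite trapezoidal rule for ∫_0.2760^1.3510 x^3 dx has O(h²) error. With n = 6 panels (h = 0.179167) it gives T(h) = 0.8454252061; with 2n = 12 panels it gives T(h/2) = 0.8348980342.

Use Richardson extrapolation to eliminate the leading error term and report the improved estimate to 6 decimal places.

0.831389

With r = 2 the leading error scales as h^2, so the weight is 2^2 = 4.
A(h/2) − A(h) = 0.8348980342 − 0.8454252061 = -0.0105271719
Correction (A(h/2) − A(h))/(4 − 1) = (-0.0105271719)/3 = -0.0035090573
R = 0.8348980342 − 0.0035090573 = 0.8313889769
Correction |R − A(h/2)| = 3.509e-03; gap |A(h/2) − A(h)| = 1.053e-02.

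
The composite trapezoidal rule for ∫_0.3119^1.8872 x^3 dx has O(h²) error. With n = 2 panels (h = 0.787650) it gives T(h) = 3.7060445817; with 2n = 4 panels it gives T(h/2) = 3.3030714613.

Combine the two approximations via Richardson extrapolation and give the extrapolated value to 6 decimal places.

r = 2: numerator weight 4, denominator 3.
2^2×A(h/2) = 13.2122858452; minus A(h) gives 9.5062412635.
Extrapolated: 9.5062412635 / 3 = 3.1687470878
Shift from A(h/2): −0.1343243735.

3.168747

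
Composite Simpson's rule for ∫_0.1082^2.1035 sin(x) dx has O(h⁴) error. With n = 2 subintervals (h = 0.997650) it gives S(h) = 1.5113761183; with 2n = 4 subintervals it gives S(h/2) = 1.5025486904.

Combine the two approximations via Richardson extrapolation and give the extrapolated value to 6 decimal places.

r = 4, so 2^r = 16.
A(h/2) − A(h) = 1.5025486904 − 1.5113761183 = -0.0088274279
Divide by 2^4 − 1 = 15: (-0.0088274279)/15 = -0.0005884952
R = A(h/2) + (A(h/2) − A(h))/15 = 1.5025486904 − 0.0005884952 = 1.5019601952
Gap between inputs: 8.827e-03; correction applied: −0.0005884952.

1.501960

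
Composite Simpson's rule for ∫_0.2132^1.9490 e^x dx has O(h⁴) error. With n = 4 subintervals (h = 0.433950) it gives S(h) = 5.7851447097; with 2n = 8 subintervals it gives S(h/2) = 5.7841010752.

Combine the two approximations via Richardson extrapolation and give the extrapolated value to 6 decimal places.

5.784031

The method has order 4: 2^4 = 16.
2^4 × A(h/2) = 92.5456172032; minus A(h) gives 86.7604724935.
Extrapolated: 86.7604724935 / 15 = 5.7840314996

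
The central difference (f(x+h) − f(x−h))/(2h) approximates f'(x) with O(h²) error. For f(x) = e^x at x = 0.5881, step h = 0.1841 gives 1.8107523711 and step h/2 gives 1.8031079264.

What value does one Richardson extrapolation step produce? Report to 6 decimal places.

With r = 2 the leading error scales as h^2, so the weight is 2^2 = 4.
Difference of the inputs: 1.8031079264 − 1.8107523711 = -0.0076444447
Divide by 2^2 − 1 = 3: (-0.0076444447)/3 = -0.0025481482
R = 1.8031079264 − 0.0025481482 = 1.8005597782

1.800560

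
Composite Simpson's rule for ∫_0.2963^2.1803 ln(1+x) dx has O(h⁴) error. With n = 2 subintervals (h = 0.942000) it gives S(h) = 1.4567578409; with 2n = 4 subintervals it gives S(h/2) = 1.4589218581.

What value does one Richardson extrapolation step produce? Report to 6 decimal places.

Method order is 4; weight 2^4 = 16.
16 × 1.4589218581 = 23.3427497296; 23.3427497296 − 1.4567578409 = 21.8859918887
(16 × 1.4589218581 − 1.4567578409)/(16 − 1) = 1.4590661259
Correction |R − A(h/2)| = 1.443e-04; gap |A(h/2) − A(h)| = 2.164e-03.

1.459066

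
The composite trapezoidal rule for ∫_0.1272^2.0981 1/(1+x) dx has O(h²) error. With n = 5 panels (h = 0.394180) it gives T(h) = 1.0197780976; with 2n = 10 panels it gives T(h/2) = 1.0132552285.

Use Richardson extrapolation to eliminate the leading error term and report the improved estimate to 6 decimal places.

1.011081

Method order is 2; weight 2^2 = 4.
Numerator 4·A(h/2) − A(h) = 4·1.0132552285 − 1.0197780976 = 3.0332428164
Divide by 2^2 − 1 = 3.
R = 3.0332428164/3 = 1.0110809388
Gap between inputs: 6.523e-03; correction applied: −0.0021742897.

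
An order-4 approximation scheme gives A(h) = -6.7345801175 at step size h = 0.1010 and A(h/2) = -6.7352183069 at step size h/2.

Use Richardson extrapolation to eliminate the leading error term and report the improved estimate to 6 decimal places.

Method order is 4; weight 2^4 = 16.
A(h/2) − A(h) = -6.7352183069 − (-6.7345801175) = -0.0006381894
Divide by 2^4 − 1 = 15: (-0.0006381894)/15 = -0.0000425460
R = A(h/2) + (A(h/2) − A(h))/15 = -6.7352183069 − 0.0000425460 = -6.7352608529

-6.735261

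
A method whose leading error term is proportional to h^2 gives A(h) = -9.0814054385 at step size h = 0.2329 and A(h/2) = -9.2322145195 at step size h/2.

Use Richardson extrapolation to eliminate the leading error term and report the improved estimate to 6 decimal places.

-9.282484

r = 2: numerator weight 4, denominator 3.
Numerator 4×A(h/2) − A(h) = 4×(-9.2322145195) − (-9.0814054385) = -27.8474526395
Denominator 4 − 1 = 3.
R = (-27.8474526395)/3 = -9.2824842132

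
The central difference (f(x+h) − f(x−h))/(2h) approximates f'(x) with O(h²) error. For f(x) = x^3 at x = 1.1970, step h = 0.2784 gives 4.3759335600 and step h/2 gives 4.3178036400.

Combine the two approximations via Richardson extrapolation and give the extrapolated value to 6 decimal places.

4.298427

Error is O(h^2); halving h shrinks it by 2^2 = 4.
4·4.3178036400 − 4.3759335600 = 12.8952810000
Denominator 4 − 1 = 3.
(4·4.3178036400 − 4.3759335600)/(4 − 1) = 4.2984270000
Correction |R − A(h/2)| = 1.938e-02; gap |A(h/2) − A(h)| = 5.813e-02.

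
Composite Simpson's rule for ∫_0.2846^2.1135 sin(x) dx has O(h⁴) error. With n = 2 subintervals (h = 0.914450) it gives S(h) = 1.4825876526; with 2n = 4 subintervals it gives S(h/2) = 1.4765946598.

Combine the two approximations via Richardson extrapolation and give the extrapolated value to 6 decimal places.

1.476195

Error is O(h^4); halving h shrinks it by 2^4 = 16.
Weighted: 23.6255145568 − 1.4825876526 = 22.1429269042
Denominator 16 − 1 = 15.
R = 22.1429269042/15 = 1.4761951269
Correction |R − A(h/2)| = 3.995e-04; gap |A(h/2) − A(h)| = 5.993e-03.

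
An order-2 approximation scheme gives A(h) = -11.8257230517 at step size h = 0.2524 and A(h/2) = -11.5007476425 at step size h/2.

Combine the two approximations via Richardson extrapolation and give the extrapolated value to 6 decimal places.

With r = 2 the leading error scales as h^2, so the weight is 2^2 = 4.
4 × (-11.5007476425) = -46.0029905700; subtract (-11.8257230517) → -34.1772675183
(4 × (-11.5007476425) − (-11.8257230517))/(4 − 1) = -11.3924225061
Gap between inputs: 3.250e-01; correction applied: +0.1083251364.

-11.392423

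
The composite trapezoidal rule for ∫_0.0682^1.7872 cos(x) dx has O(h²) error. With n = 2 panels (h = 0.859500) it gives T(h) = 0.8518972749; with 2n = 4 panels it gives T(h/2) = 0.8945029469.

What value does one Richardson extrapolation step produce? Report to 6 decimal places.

Method order is 2; weight 2^2 = 4.
4 × 0.8945029469 − 0.8518972749 = 2.7261145127
Divide by 2^2 − 1 = 3.
2.7261145127 ÷ 3 = 0.9087048376

0.908705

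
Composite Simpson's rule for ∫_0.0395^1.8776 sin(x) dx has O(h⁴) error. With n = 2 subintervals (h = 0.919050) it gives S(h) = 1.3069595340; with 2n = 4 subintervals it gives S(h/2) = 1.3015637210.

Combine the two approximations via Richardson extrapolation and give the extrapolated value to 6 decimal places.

r = 4, so 2^r = 16.
Difference of the inputs: 1.3015637210 − 1.3069595340 = -0.0053958130
Divide by 2^4 − 1 = 15: (-0.0053958130)/15 = -0.0003597209
R = A(h/2) + (A(h/2) − A(h))/15 = 1.3015637210 − 0.0003597209 = 1.3012040001
Shift from A(h/2): −0.0003597209.

1.301204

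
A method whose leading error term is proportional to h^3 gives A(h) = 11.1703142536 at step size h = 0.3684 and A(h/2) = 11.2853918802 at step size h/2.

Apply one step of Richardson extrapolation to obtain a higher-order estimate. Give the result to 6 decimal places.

r = 3, so 2^r = 8.
8×11.2853918802 = 90.2831350416; subtract 11.1703142536 → 79.1128207880
(8×11.2853918802 − 11.1703142536)/(8 − 1) = 11.3018315411
Gap between inputs: 1.151e-01; correction applied: +0.0164396609.

11.301832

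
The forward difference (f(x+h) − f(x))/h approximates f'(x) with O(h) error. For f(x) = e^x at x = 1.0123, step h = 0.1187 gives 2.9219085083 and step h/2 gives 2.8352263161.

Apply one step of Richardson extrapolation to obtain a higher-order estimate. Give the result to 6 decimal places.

2.748544

Leading term ∝ h^1; use weight 2 = 2^1.
Weighted: 5.6704526322 − 2.9219085083 = 2.7485441239
Denominator 2 − 1 = 1.
Extrapolated: 2.7485441239 / 1 = 2.7485441239
Shift from A(h/2): −0.0866821922.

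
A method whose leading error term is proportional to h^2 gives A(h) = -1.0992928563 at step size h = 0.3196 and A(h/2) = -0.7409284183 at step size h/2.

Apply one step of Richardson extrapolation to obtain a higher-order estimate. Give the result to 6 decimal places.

r = 2: numerator weight 4, denominator 3.
Top: 4(-0.7409284183) − (-1.0992928563) = -1.8644208169
Extrapolated: (-1.8644208169) / 3 = -0.6214736056

-0.621474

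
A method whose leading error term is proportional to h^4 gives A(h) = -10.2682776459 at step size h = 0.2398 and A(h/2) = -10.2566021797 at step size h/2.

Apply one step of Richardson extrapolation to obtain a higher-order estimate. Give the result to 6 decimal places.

-10.255824

r = 4, so 2^r = 16.
Numerator 16×A(h/2) − A(h) = 16×(-10.2566021797) − (-10.2682776459) = -153.8373572293
Denominator 16 − 1 = 15.
So the Richardson estimate is -10.2558238153.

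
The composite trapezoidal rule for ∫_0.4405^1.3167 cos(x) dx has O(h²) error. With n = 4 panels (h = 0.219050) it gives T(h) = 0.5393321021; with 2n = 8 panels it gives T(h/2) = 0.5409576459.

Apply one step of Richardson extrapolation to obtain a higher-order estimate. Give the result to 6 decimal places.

The method has order 2: 2^2 = 4.
4·0.5409576459 − 0.5393321021 = 1.6244984815
Divide by 2^2 − 1 = 3.
So the Richardson estimate is 0.5414994938.
Correction |R − A(h/2)| = 5.418e-04; gap |A(h/2) − A(h)| = 1.626e-03.

0.541499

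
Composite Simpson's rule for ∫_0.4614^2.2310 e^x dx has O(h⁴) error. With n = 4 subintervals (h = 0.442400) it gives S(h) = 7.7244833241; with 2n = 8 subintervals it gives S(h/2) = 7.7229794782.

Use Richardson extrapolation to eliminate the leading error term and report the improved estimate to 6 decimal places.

With r = 4 the leading error scales as h^4, so the weight is 2^4 = 16.
A(h/2) − A(h) = 7.7229794782 − 7.7244833241 = -0.0015038459
Divide by 2^4 − 1 = 15: (-0.0015038459)/15 = -0.0001002564
R = A(h/2) + (A(h/2) − A(h))/15 = 7.7229794782 − 0.0001002564 = 7.7228792218

7.722879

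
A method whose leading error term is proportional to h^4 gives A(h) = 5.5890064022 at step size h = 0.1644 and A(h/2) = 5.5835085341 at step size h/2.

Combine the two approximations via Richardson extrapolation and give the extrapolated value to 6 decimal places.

With r = 4 the leading error scales as h^4, so the weight is 2^4 = 16.
Difference of the inputs: 5.5835085341 − 5.5890064022 = -0.0054978681
Divide by 2^4 − 1 = 15: (-0.0054978681)/15 = -0.0003665245
R = A(h/2) + (A(h/2) − A(h))/15 = 5.5835085341 − 0.0003665245 = 5.5831420096

5.583142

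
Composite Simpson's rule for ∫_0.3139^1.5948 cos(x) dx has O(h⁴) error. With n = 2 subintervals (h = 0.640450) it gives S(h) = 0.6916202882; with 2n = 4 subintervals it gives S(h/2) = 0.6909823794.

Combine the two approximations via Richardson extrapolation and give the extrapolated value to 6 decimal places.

With r = 4 the leading error scales as h^4, so the weight is 2^4 = 16.
Top: 16(0.6909823794) − (0.6916202882) = 10.3640977822
Denominator 16 − 1 = 15.
So the Richardson estimate is 0.6909398521.
Shift from A(h/2): −0.0000425273.

0.690940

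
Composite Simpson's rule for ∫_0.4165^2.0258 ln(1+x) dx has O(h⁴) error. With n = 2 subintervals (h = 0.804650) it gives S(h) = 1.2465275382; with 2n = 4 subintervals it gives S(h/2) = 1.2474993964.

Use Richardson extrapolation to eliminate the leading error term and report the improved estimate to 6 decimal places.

1.247564

r = 4, so 2^r = 16.
Difference of the inputs: 1.2474993964 − 1.2465275382 = 0.0009718582
Correction (A(h/2) − A(h))/(16 − 1) = 0.0009718582/15 = 0.0000647905
R = A(h/2) + (A(h/2) − A(h))/15 = 1.2474993964 + 0.0000647905 = 1.2475641869
Shift from A(h/2): +0.0000647905.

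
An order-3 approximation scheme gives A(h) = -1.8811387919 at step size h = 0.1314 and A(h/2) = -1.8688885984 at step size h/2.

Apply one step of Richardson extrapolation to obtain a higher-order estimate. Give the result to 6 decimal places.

With r = 3 the leading error scales as h^3, so the weight is 2^3 = 8.
8*(-1.8688885984) − (-1.8811387919) = -13.0699699953
Divide by 2^3 − 1 = 7.
R = (-13.0699699953)/7 = -1.8671385708
Shift from A(h/2): +0.0017500276.

-1.867139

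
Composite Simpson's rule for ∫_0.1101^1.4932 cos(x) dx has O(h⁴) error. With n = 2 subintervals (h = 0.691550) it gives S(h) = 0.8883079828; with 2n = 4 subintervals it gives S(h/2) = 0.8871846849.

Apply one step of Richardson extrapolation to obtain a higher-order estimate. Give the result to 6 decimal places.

0.887110

Method order is 4; weight 2^4 = 16.
16×0.8871846849 = 14.1949549584; subtract 0.8883079828 → 13.3066469756
13.3066469756 ÷ 15 = 0.8871097984
Correction |R − A(h/2)| = 7.489e-05; gap |A(h/2) − A(h)| = 1.123e-03.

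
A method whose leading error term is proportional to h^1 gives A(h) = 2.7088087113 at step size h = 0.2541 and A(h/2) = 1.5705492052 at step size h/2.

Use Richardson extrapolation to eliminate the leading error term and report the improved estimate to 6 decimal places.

The method has order 1: 2^1 = 2.
Top: 2(1.5705492052) − (2.7088087113) = 0.4322896991
Extrapolated: 0.4322896991 / 1 = 0.4322896991

0.432290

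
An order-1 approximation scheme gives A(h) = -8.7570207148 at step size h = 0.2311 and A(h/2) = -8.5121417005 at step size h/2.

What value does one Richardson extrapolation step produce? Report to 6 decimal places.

r = 1: numerator weight 2, denominator 1.
Numerator 2·A(h/2) − A(h) = 2·(-8.5121417005) − (-8.7570207148) = -8.2672626862
Divide by 2^1 − 1 = 1.
R = (-8.2672626862)/1 = -8.2672626862

-8.267263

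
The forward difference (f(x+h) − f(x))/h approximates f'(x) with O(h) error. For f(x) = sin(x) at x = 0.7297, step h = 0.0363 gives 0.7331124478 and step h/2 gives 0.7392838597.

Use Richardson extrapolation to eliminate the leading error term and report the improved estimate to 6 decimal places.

0.745455

The method has order 1: 2^1 = 2.
2×0.7392838597 − 0.7331124478 = 0.7454552716
Denominator 2 − 1 = 1.
Extrapolated: 0.7454552716 / 1 = 0.7454552716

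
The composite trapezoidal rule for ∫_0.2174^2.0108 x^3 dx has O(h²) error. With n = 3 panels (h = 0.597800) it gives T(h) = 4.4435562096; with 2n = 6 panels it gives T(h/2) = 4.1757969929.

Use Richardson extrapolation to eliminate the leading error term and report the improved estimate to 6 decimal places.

4.086544

Order 2 gives 2^r = 4 and 2^r − 1 = 3.
Top: 4(4.1757969929) − (4.4435562096) = 12.2596317620
Extrapolated: 12.2596317620 / 3 = 4.0865439207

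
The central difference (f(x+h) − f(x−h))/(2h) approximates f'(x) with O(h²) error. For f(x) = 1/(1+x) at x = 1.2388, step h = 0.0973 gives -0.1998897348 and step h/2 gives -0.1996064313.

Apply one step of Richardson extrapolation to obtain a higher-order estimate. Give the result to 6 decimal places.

-0.199512

Order 2 gives 2^r = 4 and 2^r − 1 = 3.
4*(-0.1996064313) = -0.7984257252; (-0.7984257252) − (-0.1998897348) = -0.5985359904
Denominator 4 − 1 = 3.
So the Richardson estimate is -0.1995119968.
Correction |R − A(h/2)| = 9.443e-05; gap |A(h/2) − A(h)| = 2.833e-04.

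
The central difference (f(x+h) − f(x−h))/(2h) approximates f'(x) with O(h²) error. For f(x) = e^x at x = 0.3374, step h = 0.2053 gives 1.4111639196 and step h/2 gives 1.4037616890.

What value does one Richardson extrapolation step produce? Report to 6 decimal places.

r = 2: numerator weight 4, denominator 3.
Weighted: 5.6150467560 − 1.4111639196 = 4.2038828364
R = 4.2038828364/3 = 1.4012942788

1.401294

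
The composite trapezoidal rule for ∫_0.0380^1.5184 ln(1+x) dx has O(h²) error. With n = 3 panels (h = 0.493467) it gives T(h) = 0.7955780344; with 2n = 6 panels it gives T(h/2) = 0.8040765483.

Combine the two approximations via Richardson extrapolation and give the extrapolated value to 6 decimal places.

0.806909

r = 2, so 2^r = 4.
2^2·A(h/2) = 3.2163061932; minus A(h) gives 2.4207281588.
Denominator 4 − 1 = 3.
Extrapolated: 2.4207281588 / 3 = 0.8069093863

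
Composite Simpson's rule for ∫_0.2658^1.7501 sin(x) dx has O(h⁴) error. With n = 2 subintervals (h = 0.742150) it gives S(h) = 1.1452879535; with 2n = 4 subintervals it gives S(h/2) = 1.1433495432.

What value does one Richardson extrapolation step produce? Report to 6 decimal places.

The method has order 4: 2^4 = 16.
16 × 1.1433495432 = 18.2935926912; subtract 1.1452879535 → 17.1483047377
(16 × 1.1433495432 − 1.1452879535)/(16 − 1) = 1.1432203158
Shift from A(h/2): −0.0001292274.

1.143220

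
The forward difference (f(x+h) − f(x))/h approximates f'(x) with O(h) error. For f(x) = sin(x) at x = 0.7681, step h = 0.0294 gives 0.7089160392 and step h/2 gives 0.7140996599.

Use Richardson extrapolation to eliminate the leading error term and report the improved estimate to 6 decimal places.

0.719283

Leading term ∝ h^1; use weight 2 = 2^1.
2^1·A(h/2) = 1.4281993198; minus A(h) gives 0.7192832806.
Extrapolated: 0.7192832806 / 1 = 0.7192832806
Shift from A(h/2): +0.0051836207.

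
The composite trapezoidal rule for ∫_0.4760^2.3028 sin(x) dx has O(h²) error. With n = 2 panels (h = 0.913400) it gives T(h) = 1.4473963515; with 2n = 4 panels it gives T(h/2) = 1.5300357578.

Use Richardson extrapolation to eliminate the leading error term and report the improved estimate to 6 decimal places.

1.557582

r = 2, so 2^r = 4.
Weighted: 6.1201430312 − 1.4473963515 = 4.6727466797
4.6727466797 ÷ 3 = 1.5575822266
Shift from A(h/2): +0.0275464688.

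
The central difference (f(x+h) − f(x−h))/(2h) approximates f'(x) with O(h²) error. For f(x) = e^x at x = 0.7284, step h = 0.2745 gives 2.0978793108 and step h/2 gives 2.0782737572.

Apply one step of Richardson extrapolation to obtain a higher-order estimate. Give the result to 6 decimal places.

Leading term ∝ h^2; use weight 4 = 2^2.
4×2.0782737572 − 2.0978793108 = 6.2152157180
Denominator 4 − 1 = 3.
R = 6.2152157180/3 = 2.0717385727
Shift from A(h/2): −0.0065351845.

2.071739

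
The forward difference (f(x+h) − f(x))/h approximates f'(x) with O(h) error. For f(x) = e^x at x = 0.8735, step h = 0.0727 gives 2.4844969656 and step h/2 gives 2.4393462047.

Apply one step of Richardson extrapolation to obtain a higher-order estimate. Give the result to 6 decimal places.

The method has order 1: 2^1 = 2.
Weighted: 4.8786924094 − 2.4844969656 = 2.3941954438
Divide by 2^1 − 1 = 1.
2.3941954438 ÷ 1 = 2.3941954438
Gap between inputs: 4.515e-02; correction applied: −0.0451507609.

2.394195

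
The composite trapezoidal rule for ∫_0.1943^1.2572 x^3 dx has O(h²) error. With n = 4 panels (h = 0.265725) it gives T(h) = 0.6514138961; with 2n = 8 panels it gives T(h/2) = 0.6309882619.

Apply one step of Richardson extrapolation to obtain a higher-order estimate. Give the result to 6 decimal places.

0.624180

Order 2 gives 2^r = 4 and 2^r − 1 = 3.
Top: 4(0.6309882619) − (0.6514138961) = 1.8725391515
Denominator 4 − 1 = 3.
Result: 0.6241797172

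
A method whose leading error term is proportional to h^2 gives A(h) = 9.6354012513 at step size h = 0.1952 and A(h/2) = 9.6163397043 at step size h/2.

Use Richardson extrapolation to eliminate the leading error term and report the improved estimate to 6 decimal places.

9.609986

Error is O(h^2); halving h shrinks it by 2^2 = 4.
A(h/2) − A(h) = 9.6163397043 − 9.6354012513 = -0.0190615470
Divide by 2^2 − 1 = 3: (-0.0190615470)/3 = -0.0063538490
R = A(h/2) + (A(h/2) − A(h))/3 = 9.6163397043 − 0.0063538490 = 9.6099858553
Correction |R − A(h/2)| = 6.354e-03; gap |A(h/2) − A(h)| = 1.906e-02.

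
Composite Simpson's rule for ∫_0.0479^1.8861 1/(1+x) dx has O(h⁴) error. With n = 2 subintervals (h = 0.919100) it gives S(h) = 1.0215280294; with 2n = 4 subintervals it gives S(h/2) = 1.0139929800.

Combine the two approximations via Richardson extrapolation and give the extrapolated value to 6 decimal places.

1.013491

r = 4: numerator weight 16, denominator 15.
16·1.0139929800 − 1.0215280294 = 15.2023596506
Denominator 16 − 1 = 15.
(16·1.0139929800 − 1.0215280294)/(16 − 1) = 1.0134906434
Gap between inputs: 7.535e-03; correction applied: −0.0005023366.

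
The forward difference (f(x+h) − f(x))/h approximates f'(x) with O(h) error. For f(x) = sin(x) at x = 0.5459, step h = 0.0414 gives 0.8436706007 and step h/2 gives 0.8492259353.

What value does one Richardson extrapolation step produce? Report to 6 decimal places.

0.854781

Method order is 1; weight 2^1 = 2.
2×0.8492259353 = 1.6984518706; subtract 0.8436706007 → 0.8547812699
Divide by 2^1 − 1 = 1.
Result: 0.8547812699
Gap between inputs: 5.555e-03; correction applied: +0.0055553346.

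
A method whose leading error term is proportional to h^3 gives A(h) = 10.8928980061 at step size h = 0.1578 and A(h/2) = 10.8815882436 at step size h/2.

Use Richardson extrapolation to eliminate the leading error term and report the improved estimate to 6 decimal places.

Error is O(h^3); halving h shrinks it by 2^3 = 8.
Numerator 8×A(h/2) − A(h) = 8×10.8815882436 − 10.8928980061 = 76.1598079427
76.1598079427 ÷ 7 = 10.8799725632
Correction |R − A(h/2)| = 1.616e-03; gap |A(h/2) − A(h)| = 1.131e-02.

10.879973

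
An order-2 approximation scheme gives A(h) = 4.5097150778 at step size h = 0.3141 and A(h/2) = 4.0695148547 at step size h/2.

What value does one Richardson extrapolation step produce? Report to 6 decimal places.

r = 2: numerator weight 4, denominator 3.
4*4.0695148547 = 16.2780594188; subtract 4.5097150778 → 11.7683443410
Extrapolated: 11.7683443410 / 3 = 3.9227814470
Gap between inputs: 4.402e-01; correction applied: −0.1467334077.

3.922781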